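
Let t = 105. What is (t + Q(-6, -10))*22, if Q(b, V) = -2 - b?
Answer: 2398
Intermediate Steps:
(t + Q(-6, -10))*22 = (105 + (-2 - 1*(-6)))*22 = (105 + (-2 + 6))*22 = (105 + 4)*22 = 109*22 = 2398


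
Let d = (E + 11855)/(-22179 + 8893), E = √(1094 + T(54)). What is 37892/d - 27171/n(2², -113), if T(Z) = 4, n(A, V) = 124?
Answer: -743875353658757/17426950948 + 1510299336*√122/140539927 ≈ -42567.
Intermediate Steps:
E = 3*√122 (E = √(1094 + 4) = √1098 = 3*√122 ≈ 33.136)
d = -11855/13286 - 3*√122/13286 (d = (3*√122 + 11855)/(-22179 + 8893) = (11855 + 3*√122)/(-13286) = (11855 + 3*√122)*(-1/13286) = -11855/13286 - 3*√122/13286 ≈ -0.89479)
37892/d - 27171/n(2², -113) = 37892/(-11855/13286 - 3*√122/13286) - 27171/124 = -27171/124 + 37892/(-11855/13286 - 3*√122/13286)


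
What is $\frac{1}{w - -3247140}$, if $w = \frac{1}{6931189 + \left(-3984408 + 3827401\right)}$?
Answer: $\frac{6774182}{21996717339481} \approx 3.0796 \cdot 10^{-7}$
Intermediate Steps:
$w = \frac{1}{6774182}$ ($w = \frac{1}{6931189 - 157007} = \frac{1}{6774182} \approx 1.4762 \cdot 10^{-7}$)
$\frac{1}{w - -3247140} = \frac{1}{\frac{1}{6774182} - -3247140} = \frac{1}{\frac{1}{6774182} + 3247140} = \frac{1}{\frac{21996717339481}{6774182}} = \frac{6774182}{21996717339481}$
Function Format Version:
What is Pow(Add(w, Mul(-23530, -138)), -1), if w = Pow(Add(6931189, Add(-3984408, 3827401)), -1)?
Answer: Rational(6774182, 21996717339481) ≈ 3.0796e-7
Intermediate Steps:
w = Rational(1, 6774182) (w = Pow(Add(6931189, -157007), -1) = Pow(6774182, -1) = Rational(1, 6774182) ≈ 1.4762e-7)
Pow(Add(w, Mul(-23530, -138)), -1) = Pow(Add(Rational(1, 6774182), Mul(-23530, -138)), -1) = Pow(Add(Rational(1, 6774182), 3247140), -1) = Pow(Rational(21996717339481, 6774182), -1) = Rational(6774182, 21996717339481)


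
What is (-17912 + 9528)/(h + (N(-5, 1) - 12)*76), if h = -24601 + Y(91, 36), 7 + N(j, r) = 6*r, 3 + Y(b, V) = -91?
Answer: 8384/25683 ≈ 0.32644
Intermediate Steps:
Y(b, V) = -94 (Y(b, V) = -3 - 91 = -94)
N(j, r) = -7 + 6*r
h = -24695 (h = -24601 - 94 = -24695)
(-17912 + 9528)/(h + (N(-5, 1) - 12)*76) = (-17912 + 9528)/(-24695 + ((-7 + 6*1) - 12)*76) = -8384/(-24695 + ((-7 + 6) - 12)*76) = -8384/(-24695 + (-1 - 12)*76) = -8384/(-24695 - 13*76) = -8384/(-24695 - 988) = -8384/(-25683) = -8384*(-1/25683) = 8384/25683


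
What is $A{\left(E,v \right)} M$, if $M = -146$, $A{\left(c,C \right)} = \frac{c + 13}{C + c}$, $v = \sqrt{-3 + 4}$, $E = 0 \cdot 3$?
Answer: $-1898$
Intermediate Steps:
$E = 0$
$v = 1$ ($v = \sqrt{1} = 1$)
$A{\left(c,C \right)} = \frac{13 + c}{C + c}$
$A{\left(E,v \right)} M = \frac{13 + 0}{1 + 0} \left(-146\right) = 1^{-1} \cdot 13 \left(-146\right) = 1 \cdot 13 \left(-146\right) = 13 \left(-146\right) = -1898$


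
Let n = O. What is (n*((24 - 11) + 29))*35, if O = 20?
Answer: 29400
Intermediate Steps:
n = 20
(n*((24 - 11) + 29))*35 = (20*((24 - 11) + 29))*35 = (20*(13 + 29))*35 = (20*42)*35 = 840*35 = 29400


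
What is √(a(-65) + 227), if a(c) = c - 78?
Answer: 2*√21 ≈ 9.1651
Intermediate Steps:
a(c) = -78 + c
√(a(-65) + 227) = √((-78 - 65) + 227) = √(-143 + 227) = √84 = 2*√21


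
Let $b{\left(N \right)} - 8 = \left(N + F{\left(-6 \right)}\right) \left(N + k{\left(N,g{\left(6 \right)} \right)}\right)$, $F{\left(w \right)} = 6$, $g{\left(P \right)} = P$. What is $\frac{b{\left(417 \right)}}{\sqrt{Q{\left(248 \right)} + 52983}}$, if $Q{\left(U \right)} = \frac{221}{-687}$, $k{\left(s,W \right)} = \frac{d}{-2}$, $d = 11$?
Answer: $\frac{69629 \sqrt{250061817}}{1455964} \approx 756.25$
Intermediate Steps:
$k{\left(s,W \right)} = - \frac{11}{2}$ ($k{\left(s,W \right)} = \frac{11}{-2} = 11 \left(- \frac{1}{2}\right) = - \frac{11}{2}$)
$Q{\left(U \right)} = - \frac{221}{687}$ ($Q{\left(U \right)} = 221 \left(- \frac{1}{687}\right) = - \frac{221}{687}$)
$b{\left(N \right)} = 8 + \left(6 + N\right) \left(- \frac{11}{2} + N\right)$ ($b{\left(N \right)} = 8 + \left(N + 6\right) \left(N - \frac{11}{2}\right) = 8 + \left(6 + N\right) \left(- \frac{11}{2} + N\right)$)
$\frac{b{\left(417 \right)}}{\sqrt{Q{\left(248 \right)} + 52983}} = \frac{-25 + 417^{2} + \frac{1}{2} \cdot 417}{\sqrt{- \frac{221}{687} + 52983}} = \frac{-25 + 173889 + \frac{417}{2}}{\sqrt{\frac{36399100}{687}}} = \frac{348145}{2 \frac{10 \sqrt{250061817}}{687}} = \frac{348145 \frac{\sqrt{250061817}}{3639910}}{2} = \frac{69629 \sqrt{250061817}}{1455964}$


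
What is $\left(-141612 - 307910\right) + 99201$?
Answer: $-350321$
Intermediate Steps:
$\left(-141612 - 307910\right) + 99201 = -449522 + 99201 = -350321$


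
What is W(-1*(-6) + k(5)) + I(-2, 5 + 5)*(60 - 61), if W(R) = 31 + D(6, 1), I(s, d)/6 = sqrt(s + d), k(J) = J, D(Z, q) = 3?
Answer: 34 - 12*sqrt(2) ≈ 17.029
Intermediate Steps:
I(s, d) = 6*sqrt(d + s) (I(s, d) = 6*sqrt(s + d) = 6*sqrt(d + s))
W(R) = 34 (W(R) = 31 + 3 = 34)
W(-1*(-6) + k(5)) + I(-2, 5 + 5)*(60 - 61) = 34 + (6*sqrt((5 + 5) - 2))*(60 - 61) = 34 + (6*sqrt(10 - 2))*(-1) = 34 + (6*sqrt(8))*(-1) = 34 + (6*(2*sqrt(2)))*(-1) = 34 + (12*sqrt(2))*(-1) = 34 - 12*sqrt(2)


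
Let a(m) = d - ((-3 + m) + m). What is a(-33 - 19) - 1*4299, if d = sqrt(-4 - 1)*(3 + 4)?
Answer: -4192 + 7*I*sqrt(5) ≈ -4192.0 + 15.652*I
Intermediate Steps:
d = 7*I*sqrt(5) (d = sqrt(-5)*7 = (I*sqrt(5))*7 = 7*I*sqrt(5) ≈ 15.652*I)
a(m) = 3 - 2*m + 7*I*sqrt(5) (a(m) = 7*I*sqrt(5) - ((-3 + m) + m) = 7*I*sqrt(5) - (-3 + 2*m) = 7*I*sqrt(5) + (3 - 2*m) = 3 - 2*m + 7*I*sqrt(5))
a(-33 - 19) - 1*4299 = (3 - 2*(-33 - 19) + 7*I*sqrt(5)) - 1*4299 = (3 - 2*(-52) + 7*I*sqrt(5)) - 4299 = (3 + 104 + 7*I*sqrt(5)) - 4299 = (107 + 7*I*sqrt(5)) - 4299 = -4192 + 7*I*sqrt(5)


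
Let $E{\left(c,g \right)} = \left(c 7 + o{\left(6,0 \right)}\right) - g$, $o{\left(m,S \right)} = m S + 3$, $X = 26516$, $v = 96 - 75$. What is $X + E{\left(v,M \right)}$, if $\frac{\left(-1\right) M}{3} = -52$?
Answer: $26510$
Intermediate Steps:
$v = 21$ ($v = 96 - 75 = 21$)
$o{\left(m,S \right)} = 3 + S m$ ($o{\left(m,S \right)} = S m + 3 = 3 + S m$)
$M = 156$ ($M = \left(-3\right) \left(-52\right) = 156$)
$E{\left(c,g \right)} = 3 - g + 7 c$ ($E{\left(c,g \right)} = \left(c 7 + \left(3 + 0 \cdot 6\right)\right) - g = \left(7 c + \left(3 + 0\right)\right) - g = \left(7 c + 3\right) - g = \left(3 + 7 c\right) - g = 3 - g + 7 c$)
$X + E{\left(v,M \right)} = 26516 + \left(3 - 156 + 7 \cdot 21\right) = 26516 + \left(3 - 156 + 147\right) = 26516 - 6 = 26510$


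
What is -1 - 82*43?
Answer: -3527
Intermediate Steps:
-1 - 82*43 = -1 - 3526 = -3527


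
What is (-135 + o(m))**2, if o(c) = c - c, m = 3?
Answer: 18225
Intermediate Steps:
o(c) = 0
(-135 + o(m))**2 = (-135 + 0)**2 = (-135)**2 = 18225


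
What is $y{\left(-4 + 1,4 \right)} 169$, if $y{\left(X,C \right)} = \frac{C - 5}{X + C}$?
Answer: $-169$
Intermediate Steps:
$y{\left(X,C \right)} = \frac{-5 + C}{C + X}$
$y{\left(-4 + 1,4 \right)} 169 = \frac{-5 + 4}{4 + \left(-4 + 1\right)} 169 = \frac{1}{4 - 3} \left(-1\right) 169 = 1^{-1} \left(-1\right) 169 = 1 \left(-1\right) 169 = \left(-1\right) 169 = -169$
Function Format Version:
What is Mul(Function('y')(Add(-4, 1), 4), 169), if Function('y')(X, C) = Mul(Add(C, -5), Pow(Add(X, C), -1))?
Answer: -169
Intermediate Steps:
Function('y')(X, C) = Mul(Pow(Add(C, X), -1), Add(-5, C)) (Function('y')(X, C) = Mul(Add(-5, C), Pow(Add(C, X), -1)) = Mul(Pow(Add(C, X), -1), Add(-5, C)))
Mul(Function('y')(Add(-4, 1), 4), 169) = Mul(Mul(Pow(Add(4, Add(-4, 1)), -1), Add(-5, 4)), 169) = Mul(Mul(Pow(Add(4, -3), -1), -1), 169) = Mul(Mul(Pow(1, -1), -1), 169) = Mul(Mul(1, -1), 169) = Mul(-1, 169) = -169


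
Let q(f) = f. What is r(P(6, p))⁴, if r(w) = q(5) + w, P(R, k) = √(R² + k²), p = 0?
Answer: 14641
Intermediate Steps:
r(w) = 5 + w
r(P(6, p))⁴ = (5 + √(6² + 0²))⁴ = (5 + √(36 + 0))⁴ = (5 + √36)⁴ = (5 + 6)⁴ = 11⁴ = 14641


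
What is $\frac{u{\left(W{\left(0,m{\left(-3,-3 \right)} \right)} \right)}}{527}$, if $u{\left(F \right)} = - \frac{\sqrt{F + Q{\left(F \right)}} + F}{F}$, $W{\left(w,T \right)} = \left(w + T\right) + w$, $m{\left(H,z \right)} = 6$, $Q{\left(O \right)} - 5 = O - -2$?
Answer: $- \frac{1}{527} - \frac{\sqrt{19}}{3162} \approx -0.0032761$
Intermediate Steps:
$Q{\left(O \right)} = 7 + O$ ($Q{\left(O \right)} = 5 + \left(O - -2\right) = 5 + \left(O + 2\right) = 5 + \left(2 + O\right) = 7 + O$)
$W{\left(w,T \right)} = T + 2 w$ ($W{\left(w,T \right)} = \left(T + w\right) + w = T + 2 w$)
$u{\left(F \right)} = - \frac{F + \sqrt{7 + 2 F}}{F}$ ($u{\left(F \right)} = - \frac{\sqrt{F + \left(7 + F\right)} + F}{F} = - \frac{\sqrt{7 + 2 F} + F}{F} = - \frac{F + \sqrt{7 + 2 F}}{F}$)
$\frac{u{\left(W{\left(0,m{\left(-3,-3 \right)} \right)} \right)}}{527} = \frac{\frac{1}{6 + 2 \cdot 0} \left(- (6 + 2 \cdot 0) - \sqrt{7 + 2 \left(6 + 2 \cdot 0\right)}\right)}{527} = \frac{- (6 + 0) - \sqrt{7 + 2 \left(6 + 0\right)}}{6 + 0} \cdot \frac{1}{527} = \frac{\left(-1\right) 6 - \sqrt{7 + 2 \cdot 6}}{6} \cdot \frac{1}{527} = \frac{-6 - \sqrt{7 + 12}}{6} \cdot \frac{1}{527} = \frac{-6 - \sqrt{19}}{6} \cdot \frac{1}{527} = \left(-1 - \frac{\sqrt{19}}{6}\right) \frac{1}{527} = - \frac{1}{527} - \frac{\sqrt{19}}{3162}$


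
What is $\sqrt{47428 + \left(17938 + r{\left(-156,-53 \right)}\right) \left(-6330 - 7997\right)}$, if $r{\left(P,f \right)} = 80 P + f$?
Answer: $i \sqrt{77390007} \approx 8797.2 i$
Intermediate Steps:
$r{\left(P,f \right)} = f + 80 P$
$\sqrt{47428 + \left(17938 + r{\left(-156,-53 \right)}\right) \left(-6330 - 7997\right)} = \sqrt{47428 + \left(17938 + \left(-53 + 80 \left(-156\right)\right)\right) \left(-6330 - 7997\right)} = \sqrt{47428 + \left(17938 - 12533\right) \left(-14327\right)} = \sqrt{47428 + 5405 \left(-14327\right)} = \sqrt{47428 - 77437435} = \sqrt{-77390007} = i \sqrt{77390007}$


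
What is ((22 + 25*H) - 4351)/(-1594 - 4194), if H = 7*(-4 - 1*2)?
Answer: 5379/5788 ≈ 0.92934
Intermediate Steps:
H = -42 (H = 7*(-4 - 2) = 7*(-6) = -42)
((22 + 25*H) - 4351)/(-1594 - 4194) = ((22 + 25*(-42)) - 4351)/(-1594 - 4194) = ((22 - 1050) - 4351)/(-5788) = (-1028 - 4351)*(-1/5788) = -5379*(-1/5788) = 5379/5788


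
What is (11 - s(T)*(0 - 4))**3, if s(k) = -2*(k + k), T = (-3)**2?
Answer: -2352637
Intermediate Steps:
T = 9
s(k) = -4*k
(11 - s(T)*(0 - 4))**3 = (11 - (-4*9)*(0 - 4))**3 = (11 - (-36)*(-4))**3 = (11 - 1*144)**3 = (11 - 144)**3 = (-133)**3 = -2352637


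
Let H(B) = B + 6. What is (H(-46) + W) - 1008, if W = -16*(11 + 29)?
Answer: -1688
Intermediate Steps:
H(B) = 6 + B
W = -640 (W = -16*40 = -640)
(H(-46) + W) - 1008 = ((6 - 46) - 640) - 1008 = (-40 - 640) - 1008 = -680 - 1008 = -1688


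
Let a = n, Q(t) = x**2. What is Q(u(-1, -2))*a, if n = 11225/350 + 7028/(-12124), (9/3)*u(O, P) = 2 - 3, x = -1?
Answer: 190903/6062 ≈ 31.492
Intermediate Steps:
u(O, P) = -1/3 (u(O, P) = (2 - 3)/3 = (1/3)*(-1) = -1/3)
Q(t) = 1 (Q(t) = (-1)**2 = 1)
n = 190903/6062 (n = 11225*(1/350) + 7028*(-1/12124) = 449/14 - 251/433 = 190903/6062 ≈ 31.492)
a = 190903/6062 ≈ 31.492
Q(u(-1, -2))*a = 1*(190903/6062) = 190903/6062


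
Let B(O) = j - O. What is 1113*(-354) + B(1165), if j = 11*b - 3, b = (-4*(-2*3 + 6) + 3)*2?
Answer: -395104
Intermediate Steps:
b = 6 (b = (-4*(-6 + 6) + 3)*2 = (-4*0 + 3)*2 = (0 + 3)*2 = 3*2 = 6)
j = 63 (j = 11*6 - 3 = 66 - 3 = 63)
B(O) = 63 - O
1113*(-354) + B(1165) = 1113*(-354) + (63 - 1*1165) = -394002 + (63 - 1165) = -394002 - 1102 = -395104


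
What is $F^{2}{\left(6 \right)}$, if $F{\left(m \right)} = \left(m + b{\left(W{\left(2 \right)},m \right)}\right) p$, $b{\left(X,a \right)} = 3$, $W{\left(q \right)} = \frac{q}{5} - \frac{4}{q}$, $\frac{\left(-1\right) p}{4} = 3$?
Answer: $11664$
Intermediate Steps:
$p = -12$ ($p = \left(-4\right) 3 = -12$)
$W{\left(q \right)} = - \frac{4}{q} + \frac{q}{5}$ ($W{\left(q \right)} = q \frac{1}{5} - \frac{4}{q} = \frac{q}{5} - \frac{4}{q} = - \frac{4}{q} + \frac{q}{5}$)
$F{\left(m \right)} = -36 - 12 m$ ($F{\left(m \right)} = \left(m + 3\right) \left(-12\right) = \left(3 + m\right) \left(-12\right) = -36 - 12 m$)
$F^{2}{\left(6 \right)} = \left(-36 - 72\right)^{2} = \left(-108\right)^{2} = 11664$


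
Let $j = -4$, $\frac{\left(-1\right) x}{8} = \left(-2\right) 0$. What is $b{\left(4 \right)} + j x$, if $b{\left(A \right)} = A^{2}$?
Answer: $16$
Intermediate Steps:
$x = 0$ ($x = - 8 \left(\left(-2\right) 0\right) = \left(-8\right) 0 = 0$)
$b{\left(4 \right)} + j x = 4^{2} - 0 = 16 + 0 = 16$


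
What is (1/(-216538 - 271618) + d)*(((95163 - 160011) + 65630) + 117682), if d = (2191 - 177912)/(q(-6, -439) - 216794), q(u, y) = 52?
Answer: 1270216079613072/13225488469 ≈ 96043.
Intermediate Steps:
d = 175721/216742 (d = (2191 - 177912)/(52 - 216794) = -175721/(-216742) = -175721*(-1/216742) = 175721/216742 ≈ 0.81074)
(1/(-216538 - 271618) + d)*(((95163 - 160011) + 65630) + 117682) = (1/(-216538 - 271618) + 175721/216742)*(((95163 - 160011) + 65630) + 117682) = (1/(-488156) + 175721/216742)*((-64848 + 65630) + 117682) = (-1/488156 + 175721/216742)*(782 + 117682) = (42889521867/52901953876)*118464 = 1270216079613072/13225488469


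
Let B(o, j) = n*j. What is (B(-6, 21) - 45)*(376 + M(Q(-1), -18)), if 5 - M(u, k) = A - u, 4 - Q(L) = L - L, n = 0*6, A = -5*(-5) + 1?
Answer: -16155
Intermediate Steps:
A = 26 (A = 25 + 1 = 26)
n = 0
Q(L) = 4 (Q(L) = 4 - (L - L) = 4 - 1*0 = 4 + 0 = 4)
M(u, k) = -21 + u (M(u, k) = 5 - (26 - u) = 5 + (-26 + u) = -21 + u)
B(o, j) = 0 (B(o, j) = 0*j = 0)
(B(-6, 21) - 45)*(376 + M(Q(-1), -18)) = (0 - 45)*(376 + (-21 + 4)) = -45*(376 - 17) = -45*359 = -16155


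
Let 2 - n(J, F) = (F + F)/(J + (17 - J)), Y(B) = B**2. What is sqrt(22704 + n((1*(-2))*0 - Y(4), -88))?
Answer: sqrt(6565026)/17 ≈ 150.72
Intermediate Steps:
n(J, F) = 2 - 2*F/17 (n(J, F) = 2 - (F + F)/(J + (17 - J)) = 2 - 2*F/17)
sqrt(22704 + n((1*(-2))*0 - Y(4), -88)) = sqrt(22704 + (2 - 2/17*(-88))) = sqrt(22704 + (2 + 176/17)) = sqrt(22704 + 210/17) = sqrt(386178/17) = sqrt(6565026)/17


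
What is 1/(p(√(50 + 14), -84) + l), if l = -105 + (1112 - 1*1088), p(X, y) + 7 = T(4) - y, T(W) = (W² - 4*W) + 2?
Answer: -½ ≈ -0.50000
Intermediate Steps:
T(W) = 2 + W² - 4*W
p(X, y) = -5 - y (p(X, y) = -7 + ((2 + 4² - 4*4) - y) = -7 + ((2 + 16 - 16) - y) = -7 + (2 - y) = -5 - y)
l = -81 (l = -105 + (1112 - 1088) = -105 + 24 = -81)
1/(p(√(50 + 14), -84) + l) = 1/((-5 - 1*(-84)) - 81) = 1/((-5 + 84) - 81) = 1/(79 - 81) = 1/(-2) = -½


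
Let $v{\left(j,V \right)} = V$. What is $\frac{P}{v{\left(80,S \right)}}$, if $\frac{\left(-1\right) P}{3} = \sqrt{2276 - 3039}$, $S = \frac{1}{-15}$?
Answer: $45 i \sqrt{763} \approx 1243.0 i$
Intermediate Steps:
$S = - \frac{1}{15} \approx -0.066667$
$P = - 3 i \sqrt{763}$ ($P = - 3 \sqrt{2276 - 3039} = - 3 \sqrt{-763} = - 3 i \sqrt{763} \approx - 82.867 i$)
$\frac{P}{v{\left(80,S \right)}} = \frac{\left(-3\right) i \sqrt{763}}{- \frac{1}{15}} = - 3 i \sqrt{763} \left(-15\right) = 45 i \sqrt{763}$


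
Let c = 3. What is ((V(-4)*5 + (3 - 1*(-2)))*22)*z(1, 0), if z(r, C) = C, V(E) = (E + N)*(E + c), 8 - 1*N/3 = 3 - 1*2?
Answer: 0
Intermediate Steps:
N = 21 (N = 24 - 3*(3 - 1*2) = 24 - 3*(3 - 2) = 24 - 3*1 = 24 - 3 = 21)
V(E) = (3 + E)*(21 + E) (V(E) = (E + 21)*(E + 3) = (21 + E)*(3 + E) = (3 + E)*(21 + E))
((V(-4)*5 + (3 - 1*(-2)))*22)*z(1, 0) = (((63 + (-4)² + 24*(-4))*5 + (3 - 1*(-2)))*22)*0 = (((63 + 16 - 96)*5 + (3 + 2))*22)*0 = ((-17*5 + 5)*22)*0 = ((-85 + 5)*22)*0 = -80*22*0 = -1760*0 = 0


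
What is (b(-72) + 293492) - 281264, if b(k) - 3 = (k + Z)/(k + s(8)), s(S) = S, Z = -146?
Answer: 391501/32 ≈ 12234.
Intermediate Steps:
b(k) = 3 + (-146 + k)/(8 + k) (b(k) = 3 + (k - 146)/(k + 8) = 3 + (-146 + k)/(8 + k))
(b(-72) + 293492) - 281264 = (2*(-61 + 2*(-72))/(8 - 72) + 293492) - 281264 = (2*(-61 - 144)/(-64) + 293492) - 281264 = (2*(-1/64)*(-205) + 293492) - 281264 = (205/32 + 293492) - 281264 = 9391949/32 - 281264 = 391501/32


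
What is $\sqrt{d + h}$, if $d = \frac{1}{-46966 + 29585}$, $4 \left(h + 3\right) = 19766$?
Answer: $\frac{\sqrt{5967666756870}}{34762} \approx 70.274$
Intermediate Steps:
$h = \frac{9877}{2}$ ($h = -3 + \frac{1}{4} \cdot 19766 = -3 + \frac{9883}{2} = \frac{9877}{2} \approx 4938.5$)
$d = - \frac{1}{17381}$ ($d = \frac{1}{-17381} = - \frac{1}{17381} \approx -5.7534 \cdot 10^{-5}$)
$\sqrt{d + h} = \sqrt{- \frac{1}{17381} + \frac{9877}{2}} = \sqrt{\frac{171672135}{34762}} = \frac{\sqrt{5967666756870}}{34762}$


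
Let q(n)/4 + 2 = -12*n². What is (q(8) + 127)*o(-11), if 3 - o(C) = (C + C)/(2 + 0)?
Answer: -41342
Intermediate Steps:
o(C) = 3 - C (o(C) = 3 - (C + C)/(2 + 0) = 3 - 2*C/2 = 3 - C)
q(n) = -8 - 48*n² (q(n) = -8 + 4*(-12*n²) = -8 - 48*n²)
(q(8) + 127)*o(-11) = ((-8 - 48*8²) + 127)*(3 - 1*(-11)) = ((-8 - 48*64) + 127)*(3 + 11) = ((-8 - 3072) + 127)*14 = (-3080 + 127)*14 = -2953*14 = -41342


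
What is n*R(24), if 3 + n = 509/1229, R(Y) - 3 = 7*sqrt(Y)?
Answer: -9534/1229 - 44492*sqrt(6)/1229 ≈ -96.433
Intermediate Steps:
R(Y) = 3 + 7*sqrt(Y)
n = -3178/1229 (n = -3 + 509/1229 = -3178/1229 ≈ -2.5858)
n*R(24) = -3178*(3 + 7*sqrt(24))/1229 = -3178*(3 + 7*(2*sqrt(6)))/1229 = -3178*(3 + 14*sqrt(6))/1229 = -9534/1229 - 44492*sqrt(6)/1229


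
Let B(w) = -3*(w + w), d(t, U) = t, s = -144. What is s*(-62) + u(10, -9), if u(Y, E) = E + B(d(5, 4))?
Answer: 8889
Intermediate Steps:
B(w) = -6*w
u(Y, E) = -30 + E (u(Y, E) = E - 6*5 = E - 30 = -30 + E)
s*(-62) + u(10, -9) = -144*(-62) + (-30 - 9) = 8928 - 39 = 8889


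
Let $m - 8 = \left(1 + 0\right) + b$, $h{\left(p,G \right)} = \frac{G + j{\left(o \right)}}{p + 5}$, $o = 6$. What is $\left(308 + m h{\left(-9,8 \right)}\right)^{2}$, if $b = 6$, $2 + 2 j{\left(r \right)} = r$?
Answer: $\frac{292681}{4} \approx 73170.0$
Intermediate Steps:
$j{\left(r \right)} = -1 + \frac{r}{2}$
$h{\left(p,G \right)} = \frac{2 + G}{5 + p}$ ($h{\left(p,G \right)} = \frac{G + \left(-1 + \frac{1}{2} \cdot 6\right)}{p + 5} = \frac{G + \left(-1 + 3\right)}{5 + p} = \frac{G + 2}{5 + p} = \frac{2 + G}{5 + p}$)
$m = 15$ ($m = 8 + \left(\left(1 + 0\right) + 6\right) = 8 + \left(1 + 6\right) = 8 + 7 = 15$)
$\left(308 + m h{\left(-9,8 \right)}\right)^{2} = \left(308 + 15 \frac{2 + 8}{5 - 9}\right)^{2} = \left(308 + 15 \frac{1}{-4} \cdot 10\right)^{2} = \left(308 + 15 \left(\left(- \frac{1}{4}\right) 10\right)\right)^{2} = \left(308 + 15 \left(- \frac{5}{2}\right)\right)^{2} = \left(308 - \frac{75}{2}\right)^{2} = \left(\frac{541}{2}\right)^{2} = \frac{292681}{4}$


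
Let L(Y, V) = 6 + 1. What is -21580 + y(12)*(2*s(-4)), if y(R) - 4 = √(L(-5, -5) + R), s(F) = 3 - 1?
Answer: -21564 + 4*√19 ≈ -21547.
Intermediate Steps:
s(F) = 2
L(Y, V) = 7
y(R) = 4 + √(7 + R)
-21580 + y(12)*(2*s(-4)) = -21580 + (4 + √(7 + 12))*(2*2) = -21580 + (4 + √19)*4 = -21580 + (16 + 4*√19) = -21564 + 4*√19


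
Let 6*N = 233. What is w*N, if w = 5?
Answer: 1165/6 ≈ 194.17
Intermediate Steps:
N = 233/6 (N = (⅙)*233 = 233/6 ≈ 38.833)
w*N = 5*(233/6) = 1165/6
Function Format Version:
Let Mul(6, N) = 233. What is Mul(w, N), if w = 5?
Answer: Rational(1165, 6) ≈ 194.17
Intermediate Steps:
N = Rational(233, 6) (N = Mul(Rational(1, 6), 233) = Rational(233, 6) ≈ 38.833)
Mul(w, N) = Mul(5, Rational(233, 6)) = Rational(1165, 6)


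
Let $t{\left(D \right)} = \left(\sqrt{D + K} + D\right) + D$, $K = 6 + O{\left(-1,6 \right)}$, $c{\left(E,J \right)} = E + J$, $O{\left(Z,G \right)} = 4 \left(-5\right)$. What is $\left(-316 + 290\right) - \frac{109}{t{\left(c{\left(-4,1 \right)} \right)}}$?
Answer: $- \frac{724}{53} + \frac{109 i \sqrt{17}}{53} \approx -13.66 + 8.4796 i$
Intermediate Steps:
$O{\left(Z,G \right)} = -20$
$K = -14$ ($K = 6 - 20 = -14$)
$t{\left(D \right)} = \sqrt{-14 + D} + 2 D$ ($t{\left(D \right)} = \left(\sqrt{D - 14} + D\right) + D = \left(\sqrt{-14 + D} + D\right) + D = \left(D + \sqrt{-14 + D}\right) + D = \sqrt{-14 + D} + 2 D$)
$\left(-316 + 290\right) - \frac{109}{t{\left(c{\left(-4,1 \right)} \right)}} = \left(-316 + 290\right) - \frac{109}{\sqrt{-14 + \left(-4 + 1\right)} + 2 \left(-4 + 1\right)} = -26 - \frac{109}{\sqrt{-14 - 3} + 2 \left(-3\right)} = -26 - \frac{109}{\sqrt{-17} - 6} = -26 - \frac{109}{i \sqrt{17} - 6} = -26 - \frac{109}{-6 + i \sqrt{17}}$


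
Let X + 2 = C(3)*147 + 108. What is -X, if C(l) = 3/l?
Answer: -253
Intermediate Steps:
X = 253 (X = -2 + ((3/3)*147 + 108) = -2 + ((3*(⅓))*147 + 108) = -2 + (1*147 + 108) = -2 + (147 + 108) = -2 + 255 = 253)
-X = -1*253 = -253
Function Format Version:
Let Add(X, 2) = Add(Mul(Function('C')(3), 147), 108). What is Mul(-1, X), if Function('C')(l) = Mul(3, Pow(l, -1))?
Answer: -253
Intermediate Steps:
X = 253 (X = Add(-2, Add(Mul(Mul(3, Pow(3, -1)), 147), 108)) = Add(-2, Add(Mul(Mul(3, Rational(1, 3)), 147), 108)) = Add(-2, Add(Mul(1, 147), 108)) = Add(-2, Add(147, 108)) = Add(-2, 255) = 253)
Mul(-1, X) = Mul(-1, 253) = -253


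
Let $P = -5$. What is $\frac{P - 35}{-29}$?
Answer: $\frac{40}{29} \approx 1.3793$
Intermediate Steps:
$\frac{P - 35}{-29} = \frac{-5 - 35}{-29} = \left(-40\right) \left(- \frac{1}{29}\right) = \frac{40}{29}$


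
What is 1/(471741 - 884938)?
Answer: -1/413197 ≈ -2.4202e-6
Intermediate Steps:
1/(471741 - 884938) = 1/(-413197) = -1/413197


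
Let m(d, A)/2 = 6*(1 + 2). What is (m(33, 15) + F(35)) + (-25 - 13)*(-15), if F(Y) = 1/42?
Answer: 25453/42 ≈ 606.02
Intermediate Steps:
F(Y) = 1/42
m(d, A) = 36 (m(d, A) = 2*(6*(1 + 2)) = 2*(6*3) = 2*18 = 36)
(m(33, 15) + F(35)) + (-25 - 13)*(-15) = (36 + 1/42) + (-25 - 13)*(-15) = 1513/42 - 38*(-15) = 1513/42 + 570 = 25453/42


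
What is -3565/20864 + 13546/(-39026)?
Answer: -16221209/31316864 ≈ -0.51797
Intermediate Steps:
-3565/20864 + 13546/(-39026) = -3565*1/20864 + 13546*(-1/39026) = -3565/20864 - 521/1501 = -16221209/31316864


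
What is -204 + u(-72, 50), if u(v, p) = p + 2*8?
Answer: -138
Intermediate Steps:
u(v, p) = 16 + p (u(v, p) = p + 16 = 16 + p)
-204 + u(-72, 50) = -204 + (16 + 50) = -204 + 66 = -138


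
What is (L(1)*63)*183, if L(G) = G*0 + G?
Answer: 11529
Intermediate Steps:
L(G) = G (L(G) = 0 + G = G)
(L(1)*63)*183 = (1*63)*183 = 63*183 = 11529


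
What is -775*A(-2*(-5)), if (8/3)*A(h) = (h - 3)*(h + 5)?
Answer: -244125/8 ≈ -30516.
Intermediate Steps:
A(h) = 3*(-3 + h)*(5 + h)/8 (A(h) = 3*((h - 3)*(h + 5))/8 = 3*((-3 + h)*(5 + h))/8 = 3*(-3 + h)*(5 + h)/8)
-775*A(-2*(-5)) = -775*(-45/8 + 3*(-2*(-5))/4 + 3*(-2*(-5))²/8) = -775*(-45/8 + (¾)*10 + (3/8)*10²) = -775*(-45/8 + 15/2 + (3/8)*100) = -775*(-45/8 + 15/2 + 75/2) = -775*315/8 = -244125/8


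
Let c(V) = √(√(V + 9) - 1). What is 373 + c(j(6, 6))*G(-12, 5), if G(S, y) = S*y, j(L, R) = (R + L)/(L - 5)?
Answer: 373 - 60*√(-1 + √21) ≈ 259.43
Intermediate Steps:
j(L, R) = (L + R)/(-5 + L)
c(V) = √(-1 + √(9 + V)) (c(V) = √(√(9 + V) - 1) = √(-1 + √(9 + V)))
373 + c(j(6, 6))*G(-12, 5) = 373 + √(-1 + √(9 + (6 + 6)/(-5 + 6)))*(-12*5) = 373 + √(-1 + √(9 + 12/1))*(-60) = 373 + √(-1 + √(9 + 1*12))*(-60) = 373 + √(-1 + √(9 + 12))*(-60) = 373 + √(-1 + √21)*(-60) = 373 - 60*√(-1 + √21)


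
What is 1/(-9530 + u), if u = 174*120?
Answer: 1/11350 ≈ 8.8106e-5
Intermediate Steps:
u = 20880
1/(-9530 + u) = 1/(-9530 + 20880) = 1/11350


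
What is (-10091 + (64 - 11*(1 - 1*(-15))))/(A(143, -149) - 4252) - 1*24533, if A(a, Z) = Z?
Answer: -35986510/1467 ≈ -24531.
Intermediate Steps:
(-10091 + (64 - 11*(1 - 1*(-15))))/(A(143, -149) - 4252) - 1*24533 = (-10091 + (64 - 11*(1 - 1*(-15))))/(-149 - 4252) - 1*24533 = (-10091 + (64 - 11*(1 + 15)))/(-4401) - 24533 = (-10091 + (64 - 11*16))*(-1/4401) - 24533 = (-10091 + (64 - 176))*(-1/4401) - 24533 = (-10091 - 112)*(-1/4401) - 24533 = -10203*(-1/4401) - 24533 = 3401/1467 - 24533 = -35986510/1467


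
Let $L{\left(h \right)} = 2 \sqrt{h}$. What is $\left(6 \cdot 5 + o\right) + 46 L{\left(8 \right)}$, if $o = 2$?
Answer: $32 + 184 \sqrt{2} \approx 292.22$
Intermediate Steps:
$\left(6 \cdot 5 + o\right) + 46 L{\left(8 \right)} = \left(6 \cdot 5 + 2\right) + 46 \cdot 2 \sqrt{8} = \left(30 + 2\right) + 46 \cdot 2 \cdot 2 \sqrt{2} = 32 + 46 \cdot 4 \sqrt{2} = 32 + 184 \sqrt{2}$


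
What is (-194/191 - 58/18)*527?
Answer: -3839195/1719 ≈ -2233.4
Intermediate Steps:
(-194/191 - 58/18)*527 = (-194*1/191 - 58*1/18)*527 = (-194/191 - 29/9)*527 = -7285/1719*527 = -3839195/1719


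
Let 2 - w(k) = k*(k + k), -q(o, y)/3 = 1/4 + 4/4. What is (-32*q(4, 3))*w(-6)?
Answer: -8400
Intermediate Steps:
q(o, y) = -15/4 (q(o, y) = -3*(1/4 + 4/4) = -3*(1*(¼) + 4*(¼)) = -3*(¼ + 1) = -3*5/4 = -15/4)
w(k) = 2 - 2*k² (w(k) = 2 - k*(k + k) = 2 - k*2*k = 2 - 2*k²)
(-32*q(4, 3))*w(-6) = (-32*(-15/4))*(2 - 2*(-6)²) = 120*(2 - 2*36) = 120*(2 - 72) = 120*(-70) = -8400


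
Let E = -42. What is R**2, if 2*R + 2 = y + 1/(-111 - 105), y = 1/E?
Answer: 9406489/9144576 ≈ 1.0286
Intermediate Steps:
y = -1/42 (y = 1/(-42) = -1/42 ≈ -0.023810)
R = -3067/3024 (R = -1 + (-1/42 + 1/(-111 - 105))/2 = -1 + (-1/42 + 1/(-216))/2 = -1 + (-1/42 - 1/216)/2 = -1 + (1/2)*(-43/1512) = -1 - 43/3024 = -3067/3024 ≈ -1.0142)
R**2 = (-3067/3024)**2 = 9406489/9144576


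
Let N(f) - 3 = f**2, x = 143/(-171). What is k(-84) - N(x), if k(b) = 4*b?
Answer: -9933148/29241 ≈ -339.70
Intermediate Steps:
x = -143/171 (x = 143*(-1/171) = -143/171 ≈ -0.83626)
N(f) = 3 + f**2
k(-84) - N(x) = 4*(-84) - (3 + (-143/171)**2) = -336 - (3 + 20449/29241) = -336 - 1*108172/29241 = -336 - 108172/29241 = -9933148/29241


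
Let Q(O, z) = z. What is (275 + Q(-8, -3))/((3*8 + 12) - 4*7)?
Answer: 34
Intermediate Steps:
(275 + Q(-8, -3))/((3*8 + 12) - 4*7) = (275 - 3)/((3*8 + 12) - 4*7) = 272/((24 + 12) - 28) = 272/(36 - 28) = 272/8 = 272*(⅛) = 34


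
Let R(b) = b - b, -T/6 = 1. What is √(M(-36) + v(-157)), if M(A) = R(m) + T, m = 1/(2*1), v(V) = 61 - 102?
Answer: I*√47 ≈ 6.8557*I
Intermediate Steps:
T = -6 (T = -6*1 = -6)
v(V) = -41
m = ½ (m = 1/2 = ½ ≈ 0.50000)
R(b) = 0
M(A) = -6 (M(A) = 0 - 6 = -6)
√(M(-36) + v(-157)) = √(-6 - 41) = √(-47) = I*√47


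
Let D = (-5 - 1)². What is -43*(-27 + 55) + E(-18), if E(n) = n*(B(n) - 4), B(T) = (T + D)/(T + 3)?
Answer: -5552/5 ≈ -1110.4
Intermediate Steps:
D = 36 (D = (-6)² = 36)
B(T) = (36 + T)/(3 + T) (B(T) = (T + 36)/(T + 3) = (36 + T)/(3 + T))
E(n) = n*(-4 + (36 + n)/(3 + n)) (E(n) = n*((36 + n)/(3 + n) - 4) = n*(-4 + (36 + n)/(3 + n)))
-43*(-27 + 55) + E(-18) = -43*(-27 + 55) + 3*(-18)*(8 - 1*(-18))/(3 - 18) = -43*28 + 3*(-18)*(8 + 18)/(-15) = -1204 + 3*(-18)*(-1/15)*26 = -1204 + 468/5 = -5552/5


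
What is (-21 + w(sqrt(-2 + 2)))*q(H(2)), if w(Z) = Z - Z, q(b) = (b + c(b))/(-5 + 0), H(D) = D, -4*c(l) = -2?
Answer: 21/2 ≈ 10.500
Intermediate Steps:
c(l) = 1/2 (c(l) = -1/4*(-2) = 1/2)
q(b) = -1/10 - b/5 (q(b) = (b + 1/2)/(-5 + 0) = (1/2 + b)/(-5) = (1/2 + b)*(-1/5) = -1/10 - b/5)
w(Z) = 0
(-21 + w(sqrt(-2 + 2)))*q(H(2)) = (-21 + 0)*(-1/10 - 1/5*2) = -21*(-1/10 - 2/5) = -21*(-1/2) = 21/2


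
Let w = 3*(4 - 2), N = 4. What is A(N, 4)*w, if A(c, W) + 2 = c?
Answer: 12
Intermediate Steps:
w = 6 (w = 3*2 = 6)
A(c, W) = -2 + c
A(N, 4)*w = (-2 + 4)*6 = 2*6 = 12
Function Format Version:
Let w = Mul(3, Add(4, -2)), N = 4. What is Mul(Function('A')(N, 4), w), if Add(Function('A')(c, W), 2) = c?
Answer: 12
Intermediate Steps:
w = 6 (w = Mul(3, 2) = 6)
Function('A')(c, W) = Add(-2, c)
Mul(Function('A')(N, 4), w) = Mul(Add(-2, 4), 6) = Mul(2, 6) = 12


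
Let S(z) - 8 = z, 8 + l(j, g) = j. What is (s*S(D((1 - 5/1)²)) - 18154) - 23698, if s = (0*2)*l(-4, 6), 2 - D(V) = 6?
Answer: -41852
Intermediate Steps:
l(j, g) = -8 + j
D(V) = -4 (D(V) = 2 - 1*6 = 2 - 6 = -4)
S(z) = 8 + z
s = 0 (s = (0*2)*(-8 - 4) = 0*(-12) = 0)
(s*S(D((1 - 5/1)²)) - 18154) - 23698 = (0*(8 - 4) - 18154) - 23698 = (0*4 - 18154) - 23698 = (0 - 18154) - 23698 = -18154 - 23698 = -41852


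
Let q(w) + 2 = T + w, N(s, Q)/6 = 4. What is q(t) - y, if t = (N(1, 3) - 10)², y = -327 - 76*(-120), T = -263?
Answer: -8862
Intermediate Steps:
N(s, Q) = 24 (N(s, Q) = 6*4 = 24)
y = 8793 (y = -327 + 9120 = 8793)
t = 196 (t = (24 - 10)² = 14² = 196)
q(w) = -265 + w (q(w) = -2 + (-263 + w) = -265 + w)
q(t) - y = (-265 + 196) - 1*8793 = -69 - 8793 = -8862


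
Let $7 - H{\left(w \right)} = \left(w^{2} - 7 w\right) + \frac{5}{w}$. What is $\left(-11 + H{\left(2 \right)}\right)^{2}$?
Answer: $\frac{49}{4} \approx 12.25$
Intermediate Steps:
$H{\left(w \right)} = 7 - w^{2} - \frac{5}{w} + 7 w$ ($H{\left(w \right)} = 7 - \left(\left(w^{2} - 7 w\right) + \frac{5}{w}\right) = 7 - \left(w^{2} - 7 w + \frac{5}{w}\right) = 7 - w^{2} - \frac{5}{w} + 7 w$)
$\left(-11 + H{\left(2 \right)}\right)^{2} = \left(-11 + \left(7 - 2^{2} - \frac{5}{2} + 7 \cdot 2\right)\right)^{2} = \left(-11 + \left(7 - 4 - \frac{5}{2} + 14\right)\right)^{2} = \left(-11 + \frac{29}{2}\right)^{2} = \left(\frac{7}{2}\right)^{2} = \frac{49}{4}$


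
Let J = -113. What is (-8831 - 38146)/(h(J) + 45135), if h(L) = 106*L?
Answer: -46977/33157 ≈ -1.4168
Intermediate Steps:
(-8831 - 38146)/(h(J) + 45135) = (-8831 - 38146)/(106*(-113) + 45135) = -46977/(-11978 + 45135) = -46977/33157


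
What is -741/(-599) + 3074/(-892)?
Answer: -590177/267154 ≈ -2.2091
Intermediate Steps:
-741/(-599) + 3074/(-892) = -741*(-1/599) + 3074*(-1/892) = 741/599 - 1537/446 = -590177/267154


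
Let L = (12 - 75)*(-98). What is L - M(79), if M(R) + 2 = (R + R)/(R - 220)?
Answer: 870974/141 ≈ 6177.1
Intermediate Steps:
M(R) = -2 + 2*R/(-220 + R) (M(R) = -2 + (R + R)/(R - 220) = -2 + (2*R)/(-220 + R) = -2 + 2*R/(-220 + R))
L = 6174 (L = -63*(-98) = 6174)
L - M(79) = 6174 - 440/(-220 + 79) = 6174 - 440/(-141) = 6174 - 440*(-1)/141 = 6174 - 1*(-440/141) = 6174 + 440/141 = 870974/141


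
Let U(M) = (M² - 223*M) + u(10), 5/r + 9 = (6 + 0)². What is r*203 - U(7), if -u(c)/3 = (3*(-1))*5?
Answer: 40624/27 ≈ 1504.6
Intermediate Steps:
u(c) = 45 (u(c) = -3*3*(-1)*5 = -(-9)*5 = -3*(-15) = 45)
r = 5/27 (r = 5/(-9 + (6 + 0)²) = 5/(-9 + 6²) = 5/(-9 + 36) = 5/27 ≈ 0.18519)
U(M) = 45 + M² - 223*M (U(M) = (M² - 223*M) + 45 = 45 + M² - 223*M)
r*203 - U(7) = (5/27)*203 - (45 + 7² - 223*7) = 1015/27 - (45 + 49 - 1561) = 1015/27 - 1*(-1467) = 1015/27 + 1467 = 40624/27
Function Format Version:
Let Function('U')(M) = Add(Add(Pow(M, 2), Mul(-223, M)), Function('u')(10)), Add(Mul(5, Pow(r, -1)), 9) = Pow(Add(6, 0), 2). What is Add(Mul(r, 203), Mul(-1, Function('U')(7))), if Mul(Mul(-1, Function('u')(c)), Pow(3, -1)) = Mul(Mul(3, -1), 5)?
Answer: Rational(40624, 27) ≈ 1504.6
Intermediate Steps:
Function('u')(c) = 45 (Function('u')(c) = Mul(-3, Mul(Mul(3, -1), 5)) = Mul(-3, Mul(-3, 5)) = Mul(-3, -15) = 45)
r = Rational(5, 27) (r = Mul(5, Pow(Add(-9, Pow(Add(6, 0), 2)), -1)) = Mul(5, Pow(Add(-9, Pow(6, 2)), -1)) = Mul(5, Pow(Add(-9, 36), -1)) = Mul(5, Pow(27, -1)) = Mul(5, Rational(1, 27)) = Rational(5, 27) ≈ 0.18519)
Function('U')(M) = Add(45, Pow(M, 2), Mul(-223, M)) (Function('U')(M) = Add(Add(Pow(M, 2), Mul(-223, M)), 45) = Add(45, Pow(M, 2), Mul(-223, M)))
Add(Mul(r, 203), Mul(-1, Function('U')(7))) = Add(Mul(Rational(5, 27), 203), Mul(-1, Add(45, Pow(7, 2), Mul(-223, 7)))) = Add(Rational(1015, 27), Mul(-1, Add(45, 49, -1561))) = Add(Rational(1015, 27), Mul(-1, -1467)) = Add(Rational(1015, 27), 1467) = Rational(40624, 27)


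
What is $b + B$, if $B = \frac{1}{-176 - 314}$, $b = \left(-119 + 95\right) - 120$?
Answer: $- \frac{70561}{490} \approx -144.0$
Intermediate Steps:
$b = -144$ ($b = -24 - 120 = -144$)
$B = - \frac{1}{490}$ ($B = \frac{1}{-490} = - \frac{1}{490} \approx -0.0020408$)
$b + B = -144 - \frac{1}{490} = - \frac{70561}{490}$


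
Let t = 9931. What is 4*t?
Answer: 39724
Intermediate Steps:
4*t = 4*9931 = 39724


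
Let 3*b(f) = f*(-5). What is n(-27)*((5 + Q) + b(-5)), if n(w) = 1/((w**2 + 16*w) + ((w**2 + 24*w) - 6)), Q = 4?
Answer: 13/279 ≈ 0.046595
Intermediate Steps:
b(f) = -5*f/3 (b(f) = (f*(-5))/3 = (-5*f)/3 = -5*f/3)
n(w) = 1/(-6 + 2*w**2 + 40*w) (n(w) = 1/((w**2 + 16*w) + (-6 + w**2 + 24*w)) = 1/(-6 + 2*w**2 + 40*w))
n(-27)*((5 + Q) + b(-5)) = (1/(2*(-3 + (-27)**2 + 20*(-27))))*((5 + 4) - 5/3*(-5)) = (1/(2*(-3 + 729 - 540)))*(9 + 25/3) = ((1/2)/186)*(52/3) = ((1/2)*(1/186))*(52/3) = (1/372)*(52/3) = 13/279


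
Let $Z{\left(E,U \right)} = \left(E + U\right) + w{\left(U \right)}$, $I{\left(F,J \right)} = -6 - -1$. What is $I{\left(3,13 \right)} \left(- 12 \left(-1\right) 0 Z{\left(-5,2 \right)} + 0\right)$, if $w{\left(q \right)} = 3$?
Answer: $0$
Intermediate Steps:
$I{\left(F,J \right)} = -5$ ($I{\left(F,J \right)} = -6 + 1 = -5$)
$Z{\left(E,U \right)} = 3 + E + U$ ($Z{\left(E,U \right)} = \left(E + U\right) + 3 = 3 + E + U$)
$I{\left(3,13 \right)} \left(- 12 \left(-1\right) 0 Z{\left(-5,2 \right)} + 0\right) = - 5 \left(- 12 \left(-1\right) 0 \left(3 - 5 + 2\right) + 0\right) = - 5 \left(- 12 \cdot 0 \cdot 0 + 0\right) = - 5 \left(\left(-12\right) 0 + 0\right) = - 5 \left(0 + 0\right) = \left(-5\right) 0 = 0$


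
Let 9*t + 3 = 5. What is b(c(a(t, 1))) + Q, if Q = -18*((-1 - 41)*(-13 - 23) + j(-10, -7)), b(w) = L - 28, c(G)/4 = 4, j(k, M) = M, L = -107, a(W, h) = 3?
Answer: -27225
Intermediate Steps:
t = 2/9 (t = -⅓ + (⅑)*5 = -⅓ + 5/9 = 2/9 ≈ 0.22222)
c(G) = 16 (c(G) = 4*4 = 16)
b(w) = -135 (b(w) = -107 - 28 = -135)
Q = -27090 (Q = -18*((-1 - 41)*(-13 - 23) - 7) = -18*(-42*(-36) - 7) = -18*(1512 - 7) = -18*1505 = -27090)
b(c(a(t, 1))) + Q = -135 - 27090 = -27225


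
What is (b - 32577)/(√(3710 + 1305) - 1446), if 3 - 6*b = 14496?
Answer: 50599155/2085901 + 69985*√5015/4171802 ≈ 25.446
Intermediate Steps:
b = -4831/2 (b = ½ - ⅙*14496 = ½ - 2416 = -4831/2 ≈ -2415.5)
(b - 32577)/(√(3710 + 1305) - 1446) = (-4831/2 - 32577)/(√(3710 + 1305) - 1446) = -69985/(2*(√5015 - 1446)) = -69985/(2*(-1446 + √5015))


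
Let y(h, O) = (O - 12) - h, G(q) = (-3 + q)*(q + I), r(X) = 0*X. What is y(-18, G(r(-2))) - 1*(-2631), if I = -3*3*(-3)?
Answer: 2556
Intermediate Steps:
I = 27 (I = -9*(-3) = 27)
r(X) = 0
G(q) = (-3 + q)*(27 + q) (G(q) = (-3 + q)*(q + 27) = (-3 + q)*(27 + q))
y(h, O) = -12 + O - h (y(h, O) = (-12 + O) - h = -12 + O - h)
y(-18, G(r(-2))) - 1*(-2631) = (-12 + (-81 + 0² + 24*0) - 1*(-18)) - 1*(-2631) = (-12 + (-81 + 0 + 0) + 18) + 2631 = (-12 - 81 + 18) + 2631 = -75 + 2631 = 2556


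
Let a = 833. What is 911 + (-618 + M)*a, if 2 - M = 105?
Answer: -599682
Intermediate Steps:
M = -103 (M = 2 - 1*105 = 2 - 105 = -103)
911 + (-618 + M)*a = 911 + (-618 - 103)*833 = 911 - 721*833 = 911 - 600593 = -599682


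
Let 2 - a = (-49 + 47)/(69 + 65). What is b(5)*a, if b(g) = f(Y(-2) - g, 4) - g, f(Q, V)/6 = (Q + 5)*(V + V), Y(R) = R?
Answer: -13635/67 ≈ -203.51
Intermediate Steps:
a = 135/67 (a = 2 - (-49 + 47)/(69 + 65) = 2 - (-2)/134 = 2 - 1*(-1/67) = 2 + 1/67 = 135/67 ≈ 2.0149)
f(Q, V) = 12*V*(5 + Q) (f(Q, V) = 6*((Q + 5)*(V + V)) = 6*((5 + Q)*(2*V)) = 6*(2*V*(5 + Q)) = 12*V*(5 + Q))
b(g) = 144 - 49*g (b(g) = 12*4*(5 + (-2 - g)) - g = 12*4*(3 - g) - g = (144 - 48*g) - g = 144 - 49*g)
b(5)*a = (144 - 49*5)*(135/67) = (144 - 245)*(135/67) = -101*135/67 = -13635/67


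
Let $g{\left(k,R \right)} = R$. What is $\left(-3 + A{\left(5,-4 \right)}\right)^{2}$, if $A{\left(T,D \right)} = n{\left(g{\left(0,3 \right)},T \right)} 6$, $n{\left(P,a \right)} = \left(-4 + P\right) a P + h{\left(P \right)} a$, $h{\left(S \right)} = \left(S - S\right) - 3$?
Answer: $33489$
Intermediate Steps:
$h{\left(S \right)} = -3$ ($h{\left(S \right)} = 0 - 3 = -3$)
$n{\left(P,a \right)} = - 3 a + P a \left(-4 + P\right)$ ($n{\left(P,a \right)} = \left(-4 + P\right) a P - 3 a = a \left(-4 + P\right) P - 3 a = P a \left(-4 + P\right) - 3 a = - 3 a + P a \left(-4 + P\right)$)
$A{\left(T,D \right)} = - 36 T$ ($A{\left(T,D \right)} = T \left(-3 + 3^{2} - 12\right) 6 = T \left(-3 + 9 - 12\right) 6 = T \left(-6\right) 6 = - 6 T 6 = - 36 T$)
$\left(-3 + A{\left(5,-4 \right)}\right)^{2} = \left(-3 - 180\right)^{2} = \left(-183\right)^{2} = 33489$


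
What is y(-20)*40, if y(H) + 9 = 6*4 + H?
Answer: -200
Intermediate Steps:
y(H) = 15 + H (y(H) = -9 + (6*4 + H) = -9 + (24 + H) = 15 + H)
y(-20)*40 = (15 - 20)*40 = -5*40 = -200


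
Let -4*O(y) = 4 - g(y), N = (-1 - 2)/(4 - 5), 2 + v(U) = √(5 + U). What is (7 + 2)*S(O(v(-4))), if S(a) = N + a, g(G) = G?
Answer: 63/4 ≈ 15.750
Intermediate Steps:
v(U) = -2 + √(5 + U)
N = 3 (N = -3/(-1) = -3*(-1) = 3)
O(y) = -1 + y/4 (O(y) = -(4 - y)/4 = -1 + y/4)
S(a) = 3 + a
(7 + 2)*S(O(v(-4))) = (7 + 2)*(3 + (-1 + (-2 + √(5 - 4))/4)) = 9*(3 + (-1 + (-2 + √1)/4)) = 9*(3 + (-1 + (-2 + 1)/4)) = 9*(3 + (-1 + (¼)*(-1))) = 9*(3 + (-1 - ¼)) = 9*(3 - 5/4) = 9*(7/4) = 63/4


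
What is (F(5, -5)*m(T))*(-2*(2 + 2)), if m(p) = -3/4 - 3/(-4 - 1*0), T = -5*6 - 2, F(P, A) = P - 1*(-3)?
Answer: 0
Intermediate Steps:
F(P, A) = 3 + P (F(P, A) = P + 3 = 3 + P)
T = -32 (T = -30 - 2 = -32)
m(p) = 0 (m(p) = -3*¼ - 3/(-4 + 0) = -¾ - 3/(-4) = -¾ - 3*(-¼) = -¾ + ¾ = 0)
(F(5, -5)*m(T))*(-2*(2 + 2)) = ((3 + 5)*0)*(-2*(2 + 2)) = (8*0)*(-2*4) = 0*(-8) = 0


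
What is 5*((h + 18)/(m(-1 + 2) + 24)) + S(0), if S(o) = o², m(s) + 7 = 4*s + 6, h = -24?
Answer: -10/9 ≈ -1.1111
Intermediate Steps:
m(s) = -1 + 4*s (m(s) = -7 + (4*s + 6) = -7 + (6 + 4*s) = -1 + 4*s)
5*((h + 18)/(m(-1 + 2) + 24)) + S(0) = 5*((-24 + 18)/((-1 + 4*(-1 + 2)) + 24)) + 0² = 5*(-6/((-1 + 4*1) + 24)) + 0 = 5*(-6/((-1 + 4) + 24)) + 0 = 5*(-6/(3 + 24)) + 0 = 5*(-6/27) + 0 = 5*(-6*1/27) + 0 = 5*(-2/9) + 0 = -10/9 + 0 = -10/9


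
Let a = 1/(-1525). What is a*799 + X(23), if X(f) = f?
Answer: 34276/1525 ≈ 22.476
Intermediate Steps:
a = -1/1525 ≈ -0.00065574
a*799 + X(23) = -1/1525*799 + 23 = -799/1525 + 23 = 34276/1525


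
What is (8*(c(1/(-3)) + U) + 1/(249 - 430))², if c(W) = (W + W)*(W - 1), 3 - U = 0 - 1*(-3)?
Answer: 133980625/2653641 ≈ 50.489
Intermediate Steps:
U = 0 (U = 3 - (0 - 1*(-3)) = 3 - (0 + 3) = 3 - 1*3 = 3 - 3 = 0)
c(W) = 2*W*(-1 + W) (c(W) = (2*W)*(-1 + W) = 2*W*(-1 + W))
(8*(c(1/(-3)) + U) + 1/(249 - 430))² = (8*(2*(-1 + 1/(-3))/(-3) + 0) + 1/(249 - 430))² = (8*(2*(-⅓)*(-1 - ⅓) + 0) + 1/(-181))² = (8*(2*(-⅓)*(-4/3) + 0) - 1/181)² = (8*(8/9 + 0) - 1/181)² = (8*(8/9) - 1/181)² = (64/9 - 1/181)² = (11575/1629)² = 133980625/2653641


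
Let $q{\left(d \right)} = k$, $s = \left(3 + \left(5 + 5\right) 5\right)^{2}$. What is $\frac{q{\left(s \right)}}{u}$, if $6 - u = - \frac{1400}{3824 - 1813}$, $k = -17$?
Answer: $- \frac{34187}{13466} \approx -2.5388$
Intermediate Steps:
$s = 2809$ ($s = \left(3 + 10 \cdot 5\right)^{2} = \left(3 + 50\right)^{2} = 53^{2} = 2809$)
$u = \frac{13466}{2011}$ ($u = 6 - - \frac{1400}{3824 - 1813} = 6 - - \frac{1400}{2011} = 6 + \frac{1400}{2011} = \frac{13466}{2011} \approx 6.6962$)
$q{\left(d \right)} = -17$
$\frac{q{\left(s \right)}}{u} = - \frac{17}{\frac{13466}{2011}} = \left(-17\right) \frac{2011}{13466} = - \frac{34187}{13466}$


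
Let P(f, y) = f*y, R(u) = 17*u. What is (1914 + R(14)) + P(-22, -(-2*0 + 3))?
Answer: 2218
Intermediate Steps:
(1914 + R(14)) + P(-22, -(-2*0 + 3)) = (1914 + 17*14) - (-22)*(-2*0 + 3) = (1914 + 238) - (-22)*(0 + 3) = 2152 - (-22)*3 = 2152 - 22*(-3) = 2152 + 66 = 2218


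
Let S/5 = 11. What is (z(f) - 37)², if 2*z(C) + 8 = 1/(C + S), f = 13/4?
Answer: 91221601/54289 ≈ 1680.3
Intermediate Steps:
f = 13/4 (f = 13*(¼) = 13/4 ≈ 3.2500)
S = 55 (S = 5*11 = 55)
z(C) = -4 + 1/(2*(55 + C)) (z(C) = -4 + 1/(2*(C + 55)) = -4 + 1/(2*(55 + C)))
(z(f) - 37)² = ((-439 - 8*13/4)/(2*(55 + 13/4)) - 37)² = ((-439 - 26)/(2*(233/4)) - 37)² = ((½)*(4/233)*(-465) - 37)² = (-930/233 - 37)² = (-9551/233)² = 91221601/54289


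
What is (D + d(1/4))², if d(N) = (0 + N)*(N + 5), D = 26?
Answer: 190969/256 ≈ 745.97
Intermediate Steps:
d(N) = N*(5 + N)
(D + d(1/4))² = (26 + (5 + 1/4)/4)² = (26 + (5 + ¼)/4)² = (26 + (¼)*(21/4))² = (26 + 21/16)² = (437/16)² = 190969/256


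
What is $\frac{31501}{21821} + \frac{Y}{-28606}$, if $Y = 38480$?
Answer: $\frac{30722763}{312105763} \approx 0.098437$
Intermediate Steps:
$\frac{31501}{21821} + \frac{Y}{-28606} = \frac{31501}{21821} + \frac{38480}{-28606} = 31501 \cdot \frac{1}{21821} + 38480 \left(- \frac{1}{28606}\right) = \frac{31501}{21821} - \frac{19240}{14303} = \frac{30722763}{312105763}$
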